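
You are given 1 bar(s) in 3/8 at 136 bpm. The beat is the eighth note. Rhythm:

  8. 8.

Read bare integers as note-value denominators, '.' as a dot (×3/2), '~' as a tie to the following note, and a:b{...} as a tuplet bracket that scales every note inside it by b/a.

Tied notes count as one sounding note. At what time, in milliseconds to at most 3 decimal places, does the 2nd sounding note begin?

note 2 onset = 3/2b = 661.765ms

1. 0.0ms @ 0 + 661.765ms (3/2)
2. 661.765ms @ 3/2 + 661.765ms (3/2)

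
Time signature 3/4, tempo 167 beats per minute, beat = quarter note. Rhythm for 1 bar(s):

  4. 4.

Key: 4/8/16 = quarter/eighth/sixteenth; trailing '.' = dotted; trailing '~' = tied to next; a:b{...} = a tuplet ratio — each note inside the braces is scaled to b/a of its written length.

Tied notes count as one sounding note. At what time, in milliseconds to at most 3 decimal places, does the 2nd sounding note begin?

note 2 onset = 3/2b = 538.922ms

1. 0.0ms @ 0 + 538.922ms (3/2)
2. 538.922ms @ 3/2 + 538.922ms (3/2)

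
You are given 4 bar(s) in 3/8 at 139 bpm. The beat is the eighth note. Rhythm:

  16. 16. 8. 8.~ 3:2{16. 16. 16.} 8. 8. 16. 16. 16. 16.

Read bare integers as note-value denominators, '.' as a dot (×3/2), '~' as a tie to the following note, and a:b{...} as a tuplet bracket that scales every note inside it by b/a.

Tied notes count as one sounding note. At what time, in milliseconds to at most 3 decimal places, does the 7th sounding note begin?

note 7 onset = 6b = 2589.928ms

1. 0.0ms @ 0 + 323.741ms (3/4)
2. 323.741ms @ 3/4 + 323.741ms (3/4)
3. 647.482ms @ 3/2 + 647.482ms (3/2)
4. 1294.964ms @ 3 + 863.309ms (2)
5. 2158.273ms @ 5 + 215.827ms (1/2)
6. 2374.101ms @ 11/2 + 215.827ms (1/2)
7. 2589.928ms @ 6 + 647.482ms (3/2)
8. 3237.41ms @ 15/2 + 647.482ms (3/2)
9. 3884.892ms @ 9 + 323.741ms (3/4)
10. 4208.633ms @ 39/4 + 323.741ms (3/4)
11. 4532.374ms @ 21/2 + 323.741ms (3/4)
12. 4856.115ms @ 45/4 + 323.741ms (3/4)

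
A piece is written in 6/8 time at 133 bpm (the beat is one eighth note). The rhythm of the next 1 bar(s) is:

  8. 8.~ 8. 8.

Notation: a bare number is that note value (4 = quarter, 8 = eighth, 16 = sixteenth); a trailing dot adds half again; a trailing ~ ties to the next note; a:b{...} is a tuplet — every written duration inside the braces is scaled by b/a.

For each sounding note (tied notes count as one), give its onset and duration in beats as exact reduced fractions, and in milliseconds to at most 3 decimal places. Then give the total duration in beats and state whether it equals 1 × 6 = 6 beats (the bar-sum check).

1) 0.0ms=0b +676.692ms=3/2b
2) 676.692ms=3/2b +1353.383ms=3b
3) 2030.075ms=9/2b +676.692ms=3/2b
Σ=6b of 6 (133bpm 6/8) — PASS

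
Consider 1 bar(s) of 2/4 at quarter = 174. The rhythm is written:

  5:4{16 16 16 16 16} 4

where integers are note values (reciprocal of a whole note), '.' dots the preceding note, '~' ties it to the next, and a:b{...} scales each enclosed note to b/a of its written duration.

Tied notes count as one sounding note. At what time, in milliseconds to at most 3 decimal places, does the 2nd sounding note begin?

note 2 onset = 1/5b = 68.966ms

1. 0.0ms @ 0 + 68.966ms (1/5)
2. 68.966ms @ 1/5 + 68.966ms (1/5)
3. 137.931ms @ 2/5 + 68.966ms (1/5)
4. 206.897ms @ 3/5 + 68.966ms (1/5)
5. 275.862ms @ 4/5 + 68.966ms (1/5)
6. 344.828ms @ 1 + 344.828ms (1)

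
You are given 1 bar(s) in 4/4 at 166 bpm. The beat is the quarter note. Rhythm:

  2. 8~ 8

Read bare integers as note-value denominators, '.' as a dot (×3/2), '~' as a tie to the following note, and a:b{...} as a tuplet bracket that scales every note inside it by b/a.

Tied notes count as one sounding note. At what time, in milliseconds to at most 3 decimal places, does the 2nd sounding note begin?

1. 0.0ms @ 0 + 1084.337ms (3)
2. 1084.337ms @ 3 + 361.446ms (1)

note 2 onset = 3b = 1084.337ms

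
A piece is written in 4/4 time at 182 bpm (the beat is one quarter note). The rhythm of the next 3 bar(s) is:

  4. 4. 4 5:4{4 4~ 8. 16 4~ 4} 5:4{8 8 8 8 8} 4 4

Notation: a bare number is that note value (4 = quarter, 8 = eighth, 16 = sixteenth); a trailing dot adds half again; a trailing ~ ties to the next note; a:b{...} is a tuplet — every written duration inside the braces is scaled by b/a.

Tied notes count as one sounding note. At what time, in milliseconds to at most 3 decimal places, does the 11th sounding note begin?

1. 0.0ms @ 0 + 494.505ms (3/2)
2. 494.505ms @ 3/2 + 494.505ms (3/2)
3. 989.011ms @ 3 + 329.67ms (1)
4. 1318.681ms @ 4 + 263.736ms (4/5)
5. 1582.418ms @ 24/5 + 461.538ms (7/5)
6. 2043.956ms @ 31/5 + 65.934ms (1/5)
7. 2109.89ms @ 32/5 + 527.473ms (8/5)
8. 2637.363ms @ 8 + 131.868ms (2/5)
9. 2769.231ms @ 42/5 + 131.868ms (2/5)
10. 2901.099ms @ 44/5 + 131.868ms (2/5)
11. 3032.967ms @ 46/5 + 131.868ms (2/5)
12. 3164.835ms @ 48/5 + 131.868ms (2/5)
13. 3296.703ms @ 10 + 329.67ms (1)
14. 3626.374ms @ 11 + 329.67ms (1)

note 11 onset = 46/5b = 3032.967ms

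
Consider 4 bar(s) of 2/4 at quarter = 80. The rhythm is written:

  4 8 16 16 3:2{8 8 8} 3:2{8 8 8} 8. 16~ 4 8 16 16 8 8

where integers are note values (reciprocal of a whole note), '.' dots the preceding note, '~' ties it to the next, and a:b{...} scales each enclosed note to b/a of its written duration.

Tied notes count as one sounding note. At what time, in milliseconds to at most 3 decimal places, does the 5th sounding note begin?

note 5 onset = 2b = 1500.0ms

1. 0.0ms @ 0 + 750.0ms (1)
2. 750.0ms @ 1 + 375.0ms (1/2)
3. 1125.0ms @ 3/2 + 187.5ms (1/4)
4. 1312.5ms @ 7/4 + 187.5ms (1/4)
5. 1500.0ms @ 2 + 250.0ms (1/3)
6. 1750.0ms @ 7/3 + 250.0ms (1/3)
7. 2000.0ms @ 8/3 + 250.0ms (1/3)
8. 2250.0ms @ 3 + 250.0ms (1/3)
9. 2500.0ms @ 10/3 + 250.0ms (1/3)
10. 2750.0ms @ 11/3 + 250.0ms (1/3)
11. 3000.0ms @ 4 + 562.5ms (3/4)
12. 3562.5ms @ 19/4 + 937.5ms (5/4)
13. 4500.0ms @ 6 + 375.0ms (1/2)
14. 4875.0ms @ 13/2 + 187.5ms (1/4)
15. 5062.5ms @ 27/4 + 187.5ms (1/4)
16. 5250.0ms @ 7 + 375.0ms (1/2)
17. 5625.0ms @ 15/2 + 375.0ms (1/2)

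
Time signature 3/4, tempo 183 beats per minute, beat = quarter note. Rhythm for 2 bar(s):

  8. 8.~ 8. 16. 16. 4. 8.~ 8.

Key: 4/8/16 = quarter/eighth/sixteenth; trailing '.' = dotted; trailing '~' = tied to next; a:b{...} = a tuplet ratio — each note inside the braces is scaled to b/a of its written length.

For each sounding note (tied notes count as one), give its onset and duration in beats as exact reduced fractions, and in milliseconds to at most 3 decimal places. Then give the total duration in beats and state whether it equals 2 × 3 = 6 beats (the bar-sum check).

1) 0.0ms=0b +245.902ms=3/4b
2) 245.902ms=3/4b +491.803ms=3/2b
3) 737.705ms=9/4b +122.951ms=3/8b
4) 860.656ms=21/8b +122.951ms=3/8b
5) 983.607ms=3b +491.803ms=3/2b
6) 1475.41ms=9/2b +491.803ms=3/2b
Σ=6b of 6 (183bpm 3/4) — PASS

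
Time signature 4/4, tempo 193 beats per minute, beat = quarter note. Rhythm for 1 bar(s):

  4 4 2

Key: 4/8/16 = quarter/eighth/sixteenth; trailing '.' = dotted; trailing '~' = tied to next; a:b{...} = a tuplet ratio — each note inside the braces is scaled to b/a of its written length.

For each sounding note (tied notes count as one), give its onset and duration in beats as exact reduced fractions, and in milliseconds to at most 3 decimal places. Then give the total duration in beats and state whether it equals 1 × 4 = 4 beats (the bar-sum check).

1) 0.0ms=0b +310.881ms=1b
2) 310.881ms=1b +310.881ms=1b
3) 621.762ms=2b +621.762ms=2b
Σ=4b of 4 (193bpm 4/4) — PASS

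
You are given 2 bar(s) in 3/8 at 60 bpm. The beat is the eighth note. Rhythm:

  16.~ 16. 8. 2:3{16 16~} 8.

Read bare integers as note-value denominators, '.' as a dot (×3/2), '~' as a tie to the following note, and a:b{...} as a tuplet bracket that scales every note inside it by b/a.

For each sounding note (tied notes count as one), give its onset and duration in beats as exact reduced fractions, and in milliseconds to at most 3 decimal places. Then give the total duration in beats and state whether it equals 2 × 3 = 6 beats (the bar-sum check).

1) 0.0ms=0b +1500.0ms=3/2b
2) 1500.0ms=3/2b +1500.0ms=3/2b
3) 3000.0ms=3b +750.0ms=3/4b
4) 3750.0ms=15/4b +2250.0ms=9/4b
Σ=6b of 6 (60bpm 3/8) — PASS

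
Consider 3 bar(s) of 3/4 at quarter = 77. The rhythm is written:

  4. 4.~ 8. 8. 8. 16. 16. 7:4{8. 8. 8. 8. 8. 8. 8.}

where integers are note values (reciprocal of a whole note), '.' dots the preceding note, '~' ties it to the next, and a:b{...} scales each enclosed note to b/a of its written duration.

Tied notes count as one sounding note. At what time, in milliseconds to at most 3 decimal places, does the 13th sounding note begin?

1. 0.0ms @ 0 + 1168.831ms (3/2)
2. 1168.831ms @ 3/2 + 1753.247ms (9/4)
3. 2922.078ms @ 15/4 + 584.416ms (3/4)
4. 3506.494ms @ 9/2 + 584.416ms (3/4)
5. 4090.909ms @ 21/4 + 292.208ms (3/8)
6. 4383.117ms @ 45/8 + 292.208ms (3/8)
7. 4675.325ms @ 6 + 333.952ms (3/7)
8. 5009.276ms @ 45/7 + 333.952ms (3/7)
9. 5343.228ms @ 48/7 + 333.952ms (3/7)
10. 5677.18ms @ 51/7 + 333.952ms (3/7)
11. 6011.132ms @ 54/7 + 333.952ms (3/7)
12. 6345.083ms @ 57/7 + 333.952ms (3/7)
13. 6679.035ms @ 60/7 + 333.952ms (3/7)

note 13 onset = 60/7b = 6679.035ms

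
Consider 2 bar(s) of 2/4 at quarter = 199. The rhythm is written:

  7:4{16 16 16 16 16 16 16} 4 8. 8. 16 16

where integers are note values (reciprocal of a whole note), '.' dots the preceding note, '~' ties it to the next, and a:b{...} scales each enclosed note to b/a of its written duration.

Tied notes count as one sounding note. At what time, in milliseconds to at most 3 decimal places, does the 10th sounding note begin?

note 10 onset = 11/4b = 829.146ms

1. 0.0ms @ 0 + 43.073ms (1/7)
2. 43.073ms @ 1/7 + 43.073ms (1/7)
3. 86.145ms @ 2/7 + 43.073ms (1/7)
4. 129.218ms @ 3/7 + 43.073ms (1/7)
5. 172.29ms @ 4/7 + 43.073ms (1/7)
6. 215.363ms @ 5/7 + 43.073ms (1/7)
7. 258.435ms @ 6/7 + 43.073ms (1/7)
8. 301.508ms @ 1 + 301.508ms (1)
9. 603.015ms @ 2 + 226.131ms (3/4)
10. 829.146ms @ 11/4 + 226.131ms (3/4)
11. 1055.276ms @ 7/2 + 75.377ms (1/4)
12. 1130.653ms @ 15/4 + 75.377ms (1/4)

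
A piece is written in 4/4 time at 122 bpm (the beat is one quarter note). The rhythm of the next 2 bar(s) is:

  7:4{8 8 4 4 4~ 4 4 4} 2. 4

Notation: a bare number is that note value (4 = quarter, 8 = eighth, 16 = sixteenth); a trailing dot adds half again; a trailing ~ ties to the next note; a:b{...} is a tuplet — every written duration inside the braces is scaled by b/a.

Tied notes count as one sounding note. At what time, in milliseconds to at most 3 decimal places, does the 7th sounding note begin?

1. 0.0ms @ 0 + 140.515ms (2/7)
2. 140.515ms @ 2/7 + 140.515ms (2/7)
3. 281.03ms @ 4/7 + 281.03ms (4/7)
4. 562.061ms @ 8/7 + 281.03ms (4/7)
5. 843.091ms @ 12/7 + 562.061ms (8/7)
6. 1405.152ms @ 20/7 + 281.03ms (4/7)
7. 1686.183ms @ 24/7 + 281.03ms (4/7)
8. 1967.213ms @ 4 + 1475.41ms (3)
9. 3442.623ms @ 7 + 491.803ms (1)

note 7 onset = 24/7b = 1686.183ms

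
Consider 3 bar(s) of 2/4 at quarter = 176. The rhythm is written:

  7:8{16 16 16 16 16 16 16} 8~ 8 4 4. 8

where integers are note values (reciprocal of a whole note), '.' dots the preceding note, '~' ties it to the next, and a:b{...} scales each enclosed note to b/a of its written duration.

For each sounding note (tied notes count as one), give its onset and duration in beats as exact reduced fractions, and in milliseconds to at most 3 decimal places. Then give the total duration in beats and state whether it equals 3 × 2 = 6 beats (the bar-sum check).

1) 0.0ms=0b +97.403ms=2/7b
2) 97.403ms=2/7b +97.403ms=2/7b
3) 194.805ms=4/7b +97.403ms=2/7b
4) 292.208ms=6/7b +97.403ms=2/7b
5) 389.61ms=8/7b +97.403ms=2/7b
6) 487.013ms=10/7b +97.403ms=2/7b
7) 584.416ms=12/7b +97.403ms=2/7b
8) 681.818ms=2b +340.909ms=1b
9) 1022.727ms=3b +340.909ms=1b
10) 1363.636ms=4b +511.364ms=3/2b
11) 1875.0ms=11/2b +170.455ms=1/2b
Σ=6b of 6 (176bpm 2/4) — PASS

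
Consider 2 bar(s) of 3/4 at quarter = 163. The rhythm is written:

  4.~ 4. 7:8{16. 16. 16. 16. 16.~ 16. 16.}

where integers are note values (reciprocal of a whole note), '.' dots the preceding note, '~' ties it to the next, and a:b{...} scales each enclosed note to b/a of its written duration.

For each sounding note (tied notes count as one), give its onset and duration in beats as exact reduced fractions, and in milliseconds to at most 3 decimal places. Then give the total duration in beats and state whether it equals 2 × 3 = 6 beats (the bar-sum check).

1) 0.0ms=0b +1104.294ms=3b
2) 1104.294ms=3b +157.756ms=3/7b
3) 1262.051ms=24/7b +157.756ms=3/7b
4) 1419.807ms=27/7b +157.756ms=3/7b
5) 1577.564ms=30/7b +157.756ms=3/7b
6) 1735.32ms=33/7b +315.513ms=6/7b
7) 2050.833ms=39/7b +157.756ms=3/7b
Σ=6b of 6 (163bpm 3/4) — PASS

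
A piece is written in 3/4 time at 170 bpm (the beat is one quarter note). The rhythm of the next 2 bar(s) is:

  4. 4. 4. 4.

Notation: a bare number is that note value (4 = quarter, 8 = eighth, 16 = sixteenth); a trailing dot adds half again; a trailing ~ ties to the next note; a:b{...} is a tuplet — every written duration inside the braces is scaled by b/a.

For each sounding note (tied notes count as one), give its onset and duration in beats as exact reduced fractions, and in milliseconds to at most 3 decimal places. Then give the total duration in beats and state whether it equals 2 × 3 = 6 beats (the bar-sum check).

1) 0.0ms=0b +529.412ms=3/2b
2) 529.412ms=3/2b +529.412ms=3/2b
3) 1058.824ms=3b +529.412ms=3/2b
4) 1588.235ms=9/2b +529.412ms=3/2b
Σ=6b of 6 (170bpm 3/4) — PASS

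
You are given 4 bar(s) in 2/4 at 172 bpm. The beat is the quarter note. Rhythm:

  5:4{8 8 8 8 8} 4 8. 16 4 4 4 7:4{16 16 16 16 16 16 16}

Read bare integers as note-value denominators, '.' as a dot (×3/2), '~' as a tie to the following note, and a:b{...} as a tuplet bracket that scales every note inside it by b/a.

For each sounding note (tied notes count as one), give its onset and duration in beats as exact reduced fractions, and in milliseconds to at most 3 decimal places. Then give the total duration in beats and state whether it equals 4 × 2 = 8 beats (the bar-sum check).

1) 0.0ms=0b +139.535ms=2/5b
2) 139.535ms=2/5b +139.535ms=2/5b
3) 279.07ms=4/5b +139.535ms=2/5b
4) 418.605ms=6/5b +139.535ms=2/5b
5) 558.14ms=8/5b +139.535ms=2/5b
6) 697.674ms=2b +348.837ms=1b
7) 1046.512ms=3b +261.628ms=3/4b
8) 1308.14ms=15/4b +87.209ms=1/4b
9) 1395.349ms=4b +348.837ms=1b
10) 1744.186ms=5b +348.837ms=1b
11) 2093.023ms=6b +348.837ms=1b
12) 2441.86ms=7b +49.834ms=1/7b
13) 2491.694ms=50/7b +49.834ms=1/7b
14) 2541.528ms=51/7b +49.834ms=1/7b
15) 2591.362ms=52/7b +49.834ms=1/7b
16) 2641.196ms=53/7b +49.834ms=1/7b
17) 2691.03ms=54/7b +49.834ms=1/7b
18) 2740.864ms=55/7b +49.834ms=1/7b
Σ=8b of 8 (172bpm 2/4) — PASS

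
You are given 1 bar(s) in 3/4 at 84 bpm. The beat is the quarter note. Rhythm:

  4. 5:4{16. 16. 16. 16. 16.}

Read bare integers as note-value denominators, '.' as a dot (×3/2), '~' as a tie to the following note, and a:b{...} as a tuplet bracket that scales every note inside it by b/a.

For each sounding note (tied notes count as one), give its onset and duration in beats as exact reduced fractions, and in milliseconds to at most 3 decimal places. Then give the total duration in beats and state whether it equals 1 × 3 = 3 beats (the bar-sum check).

1) 0.0ms=0b +1071.429ms=3/2b
2) 1071.429ms=3/2b +214.286ms=3/10b
3) 1285.714ms=9/5b +214.286ms=3/10b
4) 1500.0ms=21/10b +214.286ms=3/10b
5) 1714.286ms=12/5b +214.286ms=3/10b
6) 1928.571ms=27/10b +214.286ms=3/10b
Σ=3b of 3 (84bpm 3/4) — PASS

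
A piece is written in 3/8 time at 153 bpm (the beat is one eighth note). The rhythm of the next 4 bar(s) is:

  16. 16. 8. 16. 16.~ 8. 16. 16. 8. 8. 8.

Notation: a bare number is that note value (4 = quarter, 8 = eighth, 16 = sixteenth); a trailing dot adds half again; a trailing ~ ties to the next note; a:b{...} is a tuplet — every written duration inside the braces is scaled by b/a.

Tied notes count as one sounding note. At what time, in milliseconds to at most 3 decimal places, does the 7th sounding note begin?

note 7 onset = 27/4b = 2647.059ms

1. 0.0ms @ 0 + 294.118ms (3/4)
2. 294.118ms @ 3/4 + 294.118ms (3/4)
3. 588.235ms @ 3/2 + 588.235ms (3/2)
4. 1176.471ms @ 3 + 294.118ms (3/4)
5. 1470.588ms @ 15/4 + 882.353ms (9/4)
6. 2352.941ms @ 6 + 294.118ms (3/4)
7. 2647.059ms @ 27/4 + 294.118ms (3/4)
8. 2941.176ms @ 15/2 + 588.235ms (3/2)
9. 3529.412ms @ 9 + 588.235ms (3/2)
10. 4117.647ms @ 21/2 + 588.235ms (3/2)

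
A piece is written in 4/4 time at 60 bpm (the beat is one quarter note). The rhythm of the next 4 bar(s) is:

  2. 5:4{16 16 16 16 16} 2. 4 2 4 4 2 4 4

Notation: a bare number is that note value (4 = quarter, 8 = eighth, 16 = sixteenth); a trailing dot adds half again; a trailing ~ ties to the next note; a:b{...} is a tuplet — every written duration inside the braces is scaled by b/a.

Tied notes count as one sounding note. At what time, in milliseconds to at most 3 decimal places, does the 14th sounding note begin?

1. 0.0ms @ 0 + 3000.0ms (3)
2. 3000.0ms @ 3 + 200.0ms (1/5)
3. 3200.0ms @ 16/5 + 200.0ms (1/5)
4. 3400.0ms @ 17/5 + 200.0ms (1/5)
5. 3600.0ms @ 18/5 + 200.0ms (1/5)
6. 3800.0ms @ 19/5 + 200.0ms (1/5)
7. 4000.0ms @ 4 + 3000.0ms (3)
8. 7000.0ms @ 7 + 1000.0ms (1)
9. 8000.0ms @ 8 + 2000.0ms (2)
10. 10000.0ms @ 10 + 1000.0ms (1)
11. 11000.0ms @ 11 + 1000.0ms (1)
12. 12000.0ms @ 12 + 2000.0ms (2)
13. 14000.0ms @ 14 + 1000.0ms (1)
14. 15000.0ms @ 15 + 1000.0ms (1)

note 14 onset = 15b = 15000.0ms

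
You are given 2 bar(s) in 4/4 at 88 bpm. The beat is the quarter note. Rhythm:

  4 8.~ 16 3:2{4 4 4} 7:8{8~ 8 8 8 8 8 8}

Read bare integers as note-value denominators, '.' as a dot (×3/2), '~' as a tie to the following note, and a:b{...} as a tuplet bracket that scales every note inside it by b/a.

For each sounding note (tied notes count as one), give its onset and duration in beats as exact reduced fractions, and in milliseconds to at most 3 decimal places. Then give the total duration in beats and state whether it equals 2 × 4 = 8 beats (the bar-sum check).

1) 0.0ms=0b +681.818ms=1b
2) 681.818ms=1b +681.818ms=1b
3) 1363.636ms=2b +454.545ms=2/3b
4) 1818.182ms=8/3b +454.545ms=2/3b
5) 2272.727ms=10/3b +454.545ms=2/3b
6) 2727.273ms=4b +779.221ms=8/7b
7) 3506.494ms=36/7b +389.61ms=4/7b
8) 3896.104ms=40/7b +389.61ms=4/7b
9) 4285.714ms=44/7b +389.61ms=4/7b
10) 4675.325ms=48/7b +389.61ms=4/7b
11) 5064.935ms=52/7b +389.61ms=4/7b
Σ=8b of 8 (88bpm 4/4) — PASS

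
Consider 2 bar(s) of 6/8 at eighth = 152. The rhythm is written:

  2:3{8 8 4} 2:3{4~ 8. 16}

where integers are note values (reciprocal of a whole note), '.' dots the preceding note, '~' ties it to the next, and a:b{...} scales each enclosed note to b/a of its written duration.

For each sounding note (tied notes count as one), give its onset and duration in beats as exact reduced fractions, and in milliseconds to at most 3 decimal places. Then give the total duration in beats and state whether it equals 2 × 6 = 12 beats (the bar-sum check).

1) 0.0ms=0b +592.105ms=3/2b
2) 592.105ms=3/2b +592.105ms=3/2b
3) 1184.211ms=3b +1184.211ms=3b
4) 2368.421ms=6b +2072.368ms=21/4b
5) 4440.789ms=45/4b +296.053ms=3/4b
Σ=12b of 12 (152bpm 6/8) — PASS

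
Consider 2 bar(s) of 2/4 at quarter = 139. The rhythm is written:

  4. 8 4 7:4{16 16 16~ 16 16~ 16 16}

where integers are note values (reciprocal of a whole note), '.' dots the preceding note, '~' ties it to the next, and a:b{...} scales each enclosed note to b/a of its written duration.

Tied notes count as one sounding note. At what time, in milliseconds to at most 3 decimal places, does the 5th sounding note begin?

note 5 onset = 22/7b = 1356.629ms

1. 0.0ms @ 0 + 647.482ms (3/2)
2. 647.482ms @ 3/2 + 215.827ms (1/2)
3. 863.309ms @ 2 + 431.655ms (1)
4. 1294.964ms @ 3 + 61.665ms (1/7)
5. 1356.629ms @ 22/7 + 61.665ms (1/7)
6. 1418.294ms @ 23/7 + 123.33ms (2/7)
7. 1541.624ms @ 25/7 + 123.33ms (2/7)
8. 1664.954ms @ 27/7 + 61.665ms (1/7)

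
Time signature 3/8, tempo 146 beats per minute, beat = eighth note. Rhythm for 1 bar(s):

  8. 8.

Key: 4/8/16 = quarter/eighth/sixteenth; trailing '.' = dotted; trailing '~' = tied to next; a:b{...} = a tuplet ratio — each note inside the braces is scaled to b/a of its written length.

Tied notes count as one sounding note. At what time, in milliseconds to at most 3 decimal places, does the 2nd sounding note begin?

1. 0.0ms @ 0 + 616.438ms (3/2)
2. 616.438ms @ 3/2 + 616.438ms (3/2)

note 2 onset = 3/2b = 616.438ms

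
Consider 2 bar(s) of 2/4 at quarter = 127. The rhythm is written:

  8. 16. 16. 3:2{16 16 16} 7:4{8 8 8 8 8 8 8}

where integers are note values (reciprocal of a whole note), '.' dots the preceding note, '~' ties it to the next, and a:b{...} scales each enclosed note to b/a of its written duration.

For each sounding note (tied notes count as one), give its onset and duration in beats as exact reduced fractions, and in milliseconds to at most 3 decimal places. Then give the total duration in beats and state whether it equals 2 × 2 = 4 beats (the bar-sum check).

1) 0.0ms=0b +354.331ms=3/4b
2) 354.331ms=3/4b +177.165ms=3/8b
3) 531.496ms=9/8b +177.165ms=3/8b
4) 708.661ms=3/2b +78.74ms=1/6b
5) 787.402ms=5/3b +78.74ms=1/6b
6) 866.142ms=11/6b +78.74ms=1/6b
7) 944.882ms=2b +134.983ms=2/7b
8) 1079.865ms=16/7b +134.983ms=2/7b
9) 1214.848ms=18/7b +134.983ms=2/7b
10) 1349.831ms=20/7b +134.983ms=2/7b
11) 1484.814ms=22/7b +134.983ms=2/7b
12) 1619.798ms=24/7b +134.983ms=2/7b
13) 1754.781ms=26/7b +134.983ms=2/7b
Σ=4b of 4 (127bpm 2/4) — PASS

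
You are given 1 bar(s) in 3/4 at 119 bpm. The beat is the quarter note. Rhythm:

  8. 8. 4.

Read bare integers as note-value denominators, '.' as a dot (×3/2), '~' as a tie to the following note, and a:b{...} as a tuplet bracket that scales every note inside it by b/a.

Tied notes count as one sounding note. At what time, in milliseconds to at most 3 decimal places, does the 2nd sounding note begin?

1. 0.0ms @ 0 + 378.151ms (3/4)
2. 378.151ms @ 3/4 + 378.151ms (3/4)
3. 756.303ms @ 3/2 + 756.303ms (3/2)

note 2 onset = 3/4b = 378.151ms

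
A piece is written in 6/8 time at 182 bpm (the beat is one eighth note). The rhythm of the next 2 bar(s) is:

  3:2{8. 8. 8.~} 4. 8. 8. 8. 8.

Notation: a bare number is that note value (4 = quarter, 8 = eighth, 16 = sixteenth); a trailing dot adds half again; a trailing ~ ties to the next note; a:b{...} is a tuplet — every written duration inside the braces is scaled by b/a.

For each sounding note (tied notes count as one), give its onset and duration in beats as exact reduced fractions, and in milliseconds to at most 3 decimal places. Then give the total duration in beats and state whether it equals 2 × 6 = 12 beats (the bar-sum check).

1) 0.0ms=0b +329.67ms=1b
2) 329.67ms=1b +329.67ms=1b
3) 659.341ms=2b +1318.681ms=4b
4) 1978.022ms=6b +494.505ms=3/2b
5) 2472.527ms=15/2b +494.505ms=3/2b
6) 2967.033ms=9b +494.505ms=3/2b
7) 3461.538ms=21/2b +494.505ms=3/2b
Σ=12b of 12 (182bpm 6/8) — PASS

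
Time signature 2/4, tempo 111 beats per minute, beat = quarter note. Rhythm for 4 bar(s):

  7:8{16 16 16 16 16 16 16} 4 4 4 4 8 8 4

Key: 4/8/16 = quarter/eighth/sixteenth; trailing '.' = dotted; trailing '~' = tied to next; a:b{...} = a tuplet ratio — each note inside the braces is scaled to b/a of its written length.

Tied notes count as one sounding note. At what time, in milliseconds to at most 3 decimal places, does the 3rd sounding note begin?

note 3 onset = 4/7b = 308.88ms

1. 0.0ms @ 0 + 154.44ms (2/7)
2. 154.44ms @ 2/7 + 154.44ms (2/7)
3. 308.88ms @ 4/7 + 154.44ms (2/7)
4. 463.32ms @ 6/7 + 154.44ms (2/7)
5. 617.761ms @ 8/7 + 154.44ms (2/7)
6. 772.201ms @ 10/7 + 154.44ms (2/7)
7. 926.641ms @ 12/7 + 154.44ms (2/7)
8. 1081.081ms @ 2 + 540.541ms (1)
9. 1621.622ms @ 3 + 540.541ms (1)
10. 2162.162ms @ 4 + 540.541ms (1)
11. 2702.703ms @ 5 + 540.541ms (1)
12. 3243.243ms @ 6 + 270.27ms (1/2)
13. 3513.514ms @ 13/2 + 270.27ms (1/2)
14. 3783.784ms @ 7 + 540.541ms (1)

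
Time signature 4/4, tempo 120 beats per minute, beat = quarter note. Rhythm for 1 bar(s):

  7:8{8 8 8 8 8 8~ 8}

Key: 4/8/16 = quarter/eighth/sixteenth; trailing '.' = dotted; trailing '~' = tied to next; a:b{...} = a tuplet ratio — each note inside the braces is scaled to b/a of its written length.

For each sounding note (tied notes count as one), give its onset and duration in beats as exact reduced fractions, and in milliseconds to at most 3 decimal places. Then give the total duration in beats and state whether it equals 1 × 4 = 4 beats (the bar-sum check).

1) 0.0ms=0b +285.714ms=4/7b
2) 285.714ms=4/7b +285.714ms=4/7b
3) 571.429ms=8/7b +285.714ms=4/7b
4) 857.143ms=12/7b +285.714ms=4/7b
5) 1142.857ms=16/7b +285.714ms=4/7b
6) 1428.571ms=20/7b +571.429ms=8/7b
Σ=4b of 4 (120bpm 4/4) — PASS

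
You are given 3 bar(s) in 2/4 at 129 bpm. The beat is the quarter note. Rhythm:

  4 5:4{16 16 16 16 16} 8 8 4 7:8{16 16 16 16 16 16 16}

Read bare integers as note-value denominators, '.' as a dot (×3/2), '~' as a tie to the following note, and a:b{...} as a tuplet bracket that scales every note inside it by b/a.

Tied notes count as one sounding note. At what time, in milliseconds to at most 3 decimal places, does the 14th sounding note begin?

1. 0.0ms @ 0 + 465.116ms (1)
2. 465.116ms @ 1 + 93.023ms (1/5)
3. 558.14ms @ 6/5 + 93.023ms (1/5)
4. 651.163ms @ 7/5 + 93.023ms (1/5)
5. 744.186ms @ 8/5 + 93.023ms (1/5)
6. 837.209ms @ 9/5 + 93.023ms (1/5)
7. 930.233ms @ 2 + 232.558ms (1/2)
8. 1162.791ms @ 5/2 + 232.558ms (1/2)
9. 1395.349ms @ 3 + 465.116ms (1)
10. 1860.465ms @ 4 + 132.89ms (2/7)
11. 1993.355ms @ 30/7 + 132.89ms (2/7)
12. 2126.246ms @ 32/7 + 132.89ms (2/7)
13. 2259.136ms @ 34/7 + 132.89ms (2/7)
14. 2392.027ms @ 36/7 + 132.89ms (2/7)
15. 2524.917ms @ 38/7 + 132.89ms (2/7)
16. 2657.807ms @ 40/7 + 132.89ms (2/7)

note 14 onset = 36/7b = 2392.027ms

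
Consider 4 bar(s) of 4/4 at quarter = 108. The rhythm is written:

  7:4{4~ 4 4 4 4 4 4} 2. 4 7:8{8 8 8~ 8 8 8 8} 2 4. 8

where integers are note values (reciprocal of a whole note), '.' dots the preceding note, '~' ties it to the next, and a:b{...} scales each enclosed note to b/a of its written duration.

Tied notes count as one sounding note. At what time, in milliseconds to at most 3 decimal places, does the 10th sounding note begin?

note 10 onset = 60/7b = 4761.905ms

1. 0.0ms @ 0 + 634.921ms (8/7)
2. 634.921ms @ 8/7 + 317.46ms (4/7)
3. 952.381ms @ 12/7 + 317.46ms (4/7)
4. 1269.841ms @ 16/7 + 317.46ms (4/7)
5. 1587.302ms @ 20/7 + 317.46ms (4/7)
6. 1904.762ms @ 24/7 + 317.46ms (4/7)
7. 2222.222ms @ 4 + 1666.667ms (3)
8. 3888.889ms @ 7 + 555.556ms (1)
9. 4444.444ms @ 8 + 317.46ms (4/7)
10. 4761.905ms @ 60/7 + 317.46ms (4/7)
11. 5079.365ms @ 64/7 + 634.921ms (8/7)
12. 5714.286ms @ 72/7 + 317.46ms (4/7)
13. 6031.746ms @ 76/7 + 317.46ms (4/7)
14. 6349.206ms @ 80/7 + 317.46ms (4/7)
15. 6666.667ms @ 12 + 1111.111ms (2)
16. 7777.778ms @ 14 + 833.333ms (3/2)
17. 8611.111ms @ 31/2 + 277.778ms (1/2)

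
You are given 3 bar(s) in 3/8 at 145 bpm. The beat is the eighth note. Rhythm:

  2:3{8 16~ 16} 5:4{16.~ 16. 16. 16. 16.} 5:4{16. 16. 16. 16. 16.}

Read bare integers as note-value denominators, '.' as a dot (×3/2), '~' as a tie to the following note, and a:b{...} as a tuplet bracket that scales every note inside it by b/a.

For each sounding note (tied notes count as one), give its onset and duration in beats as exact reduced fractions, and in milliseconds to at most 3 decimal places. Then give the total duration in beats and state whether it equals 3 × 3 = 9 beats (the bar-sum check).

1) 0.0ms=0b +620.69ms=3/2b
2) 620.69ms=3/2b +620.69ms=3/2b
3) 1241.379ms=3b +496.552ms=6/5b
4) 1737.931ms=21/5b +248.276ms=3/5b
5) 1986.207ms=24/5b +248.276ms=3/5b
6) 2234.483ms=27/5b +248.276ms=3/5b
7) 2482.759ms=6b +248.276ms=3/5b
8) 2731.034ms=33/5b +248.276ms=3/5b
9) 2979.31ms=36/5b +248.276ms=3/5b
10) 3227.586ms=39/5b +248.276ms=3/5b
11) 3475.862ms=42/5b +248.276ms=3/5b
Σ=9b of 9 (145bpm 3/8) — PASS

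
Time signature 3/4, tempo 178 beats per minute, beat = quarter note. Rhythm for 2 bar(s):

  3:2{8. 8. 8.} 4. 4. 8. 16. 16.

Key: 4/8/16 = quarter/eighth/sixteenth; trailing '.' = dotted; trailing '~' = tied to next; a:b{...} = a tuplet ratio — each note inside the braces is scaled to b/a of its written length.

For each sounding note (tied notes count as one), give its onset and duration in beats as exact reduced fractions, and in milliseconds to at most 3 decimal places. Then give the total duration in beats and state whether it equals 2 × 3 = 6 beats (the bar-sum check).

1) 0.0ms=0b +168.539ms=1/2b
2) 168.539ms=1/2b +168.539ms=1/2b
3) 337.079ms=1b +168.539ms=1/2b
4) 505.618ms=3/2b +505.618ms=3/2b
5) 1011.236ms=3b +505.618ms=3/2b
6) 1516.854ms=9/2b +252.809ms=3/4b
7) 1769.663ms=21/4b +126.404ms=3/8b
8) 1896.067ms=45/8b +126.404ms=3/8b
Σ=6b of 6 (178bpm 3/4) — PASS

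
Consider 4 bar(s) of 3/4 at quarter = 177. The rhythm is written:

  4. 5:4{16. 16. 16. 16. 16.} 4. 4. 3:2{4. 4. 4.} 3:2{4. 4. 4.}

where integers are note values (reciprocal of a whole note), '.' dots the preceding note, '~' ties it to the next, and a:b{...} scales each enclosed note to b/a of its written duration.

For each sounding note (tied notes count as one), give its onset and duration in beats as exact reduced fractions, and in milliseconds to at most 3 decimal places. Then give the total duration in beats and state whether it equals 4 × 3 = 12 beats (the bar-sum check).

1) 0.0ms=0b +508.475ms=3/2b
2) 508.475ms=3/2b +101.695ms=3/10b
3) 610.169ms=9/5b +101.695ms=3/10b
4) 711.864ms=21/10b +101.695ms=3/10b
5) 813.559ms=12/5b +101.695ms=3/10b
6) 915.254ms=27/10b +101.695ms=3/10b
7) 1016.949ms=3b +508.475ms=3/2b
8) 1525.424ms=9/2b +508.475ms=3/2b
9) 2033.898ms=6b +338.983ms=1b
10) 2372.881ms=7b +338.983ms=1b
11) 2711.864ms=8b +338.983ms=1b
12) 3050.847ms=9b +338.983ms=1b
13) 3389.831ms=10b +338.983ms=1b
14) 3728.814ms=11b +338.983ms=1b
Σ=12b of 12 (177bpm 3/4) — PASS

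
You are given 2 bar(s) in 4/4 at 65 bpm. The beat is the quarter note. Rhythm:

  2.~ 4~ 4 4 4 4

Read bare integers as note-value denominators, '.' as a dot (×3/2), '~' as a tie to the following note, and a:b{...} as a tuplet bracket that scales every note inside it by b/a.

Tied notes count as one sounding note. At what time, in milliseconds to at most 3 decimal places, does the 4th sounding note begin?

1. 0.0ms @ 0 + 4615.385ms (5)
2. 4615.385ms @ 5 + 923.077ms (1)
3. 5538.462ms @ 6 + 923.077ms (1)
4. 6461.538ms @ 7 + 923.077ms (1)

note 4 onset = 7b = 6461.538ms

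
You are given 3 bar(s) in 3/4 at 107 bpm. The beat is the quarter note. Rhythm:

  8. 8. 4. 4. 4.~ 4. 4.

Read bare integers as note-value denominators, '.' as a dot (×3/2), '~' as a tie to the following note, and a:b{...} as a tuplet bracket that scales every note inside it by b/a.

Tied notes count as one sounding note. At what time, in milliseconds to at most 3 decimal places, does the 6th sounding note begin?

1. 0.0ms @ 0 + 420.561ms (3/4)
2. 420.561ms @ 3/4 + 420.561ms (3/4)
3. 841.121ms @ 3/2 + 841.121ms (3/2)
4. 1682.243ms @ 3 + 841.121ms (3/2)
5. 2523.364ms @ 9/2 + 1682.243ms (3)
6. 4205.607ms @ 15/2 + 841.121ms (3/2)

note 6 onset = 15/2b = 4205.607ms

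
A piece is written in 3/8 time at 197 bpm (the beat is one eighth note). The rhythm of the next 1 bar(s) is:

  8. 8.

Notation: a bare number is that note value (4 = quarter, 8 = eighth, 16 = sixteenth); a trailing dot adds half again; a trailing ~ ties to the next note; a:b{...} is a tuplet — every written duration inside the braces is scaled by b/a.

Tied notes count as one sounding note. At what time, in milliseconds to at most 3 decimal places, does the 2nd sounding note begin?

note 2 onset = 3/2b = 456.853ms

1. 0.0ms @ 0 + 456.853ms (3/2)
2. 456.853ms @ 3/2 + 456.853ms (3/2)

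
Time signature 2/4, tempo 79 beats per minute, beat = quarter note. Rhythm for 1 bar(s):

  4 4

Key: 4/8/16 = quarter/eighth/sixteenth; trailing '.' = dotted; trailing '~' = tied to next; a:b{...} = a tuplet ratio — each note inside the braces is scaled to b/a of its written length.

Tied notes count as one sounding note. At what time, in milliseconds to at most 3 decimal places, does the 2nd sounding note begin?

1. 0.0ms @ 0 + 759.494ms (1)
2. 759.494ms @ 1 + 759.494ms (1)

note 2 onset = 1b = 759.494ms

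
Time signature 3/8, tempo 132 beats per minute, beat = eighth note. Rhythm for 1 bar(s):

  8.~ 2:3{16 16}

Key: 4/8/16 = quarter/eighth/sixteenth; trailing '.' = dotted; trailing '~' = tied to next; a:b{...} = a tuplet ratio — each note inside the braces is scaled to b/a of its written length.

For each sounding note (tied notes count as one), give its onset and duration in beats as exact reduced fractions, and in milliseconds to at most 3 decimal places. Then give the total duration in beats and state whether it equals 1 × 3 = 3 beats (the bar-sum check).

1) 0.0ms=0b +1022.727ms=9/4b
2) 1022.727ms=9/4b +340.909ms=3/4b
Σ=3b of 3 (132bpm 3/8) — PASS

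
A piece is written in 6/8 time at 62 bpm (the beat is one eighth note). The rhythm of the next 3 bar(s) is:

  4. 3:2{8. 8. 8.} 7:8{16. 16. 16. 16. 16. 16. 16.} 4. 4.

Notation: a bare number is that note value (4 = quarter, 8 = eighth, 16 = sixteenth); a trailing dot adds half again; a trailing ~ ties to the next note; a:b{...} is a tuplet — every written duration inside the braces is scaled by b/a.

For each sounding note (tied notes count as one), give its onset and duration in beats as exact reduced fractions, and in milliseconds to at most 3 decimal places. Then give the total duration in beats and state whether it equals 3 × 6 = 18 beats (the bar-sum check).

1) 0.0ms=0b +2903.226ms=3b
2) 2903.226ms=3b +967.742ms=1b
3) 3870.968ms=4b +967.742ms=1b
4) 4838.71ms=5b +967.742ms=1b
5) 5806.452ms=6b +829.493ms=6/7b
6) 6635.945ms=48/7b +829.493ms=6/7b
7) 7465.438ms=54/7b +829.493ms=6/7b
8) 8294.931ms=60/7b +829.493ms=6/7b
9) 9124.424ms=66/7b +829.493ms=6/7b
10) 9953.917ms=72/7b +829.493ms=6/7b
11) 10783.41ms=78/7b +829.493ms=6/7b
12) 11612.903ms=12b +2903.226ms=3b
13) 14516.129ms=15b +2903.226ms=3b
Σ=18b of 18 (62bpm 6/8) — PASS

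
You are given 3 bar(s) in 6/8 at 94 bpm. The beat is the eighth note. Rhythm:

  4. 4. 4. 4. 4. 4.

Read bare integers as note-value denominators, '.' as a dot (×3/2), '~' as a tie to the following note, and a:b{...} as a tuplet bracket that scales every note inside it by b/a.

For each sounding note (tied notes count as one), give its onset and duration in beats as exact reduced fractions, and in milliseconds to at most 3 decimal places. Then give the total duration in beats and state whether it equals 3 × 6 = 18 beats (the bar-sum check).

1) 0.0ms=0b +1914.894ms=3b
2) 1914.894ms=3b +1914.894ms=3b
3) 3829.787ms=6b +1914.894ms=3b
4) 5744.681ms=9b +1914.894ms=3b
5) 7659.574ms=12b +1914.894ms=3b
6) 9574.468ms=15b +1914.894ms=3b
Σ=18b of 18 (94bpm 6/8) — PASS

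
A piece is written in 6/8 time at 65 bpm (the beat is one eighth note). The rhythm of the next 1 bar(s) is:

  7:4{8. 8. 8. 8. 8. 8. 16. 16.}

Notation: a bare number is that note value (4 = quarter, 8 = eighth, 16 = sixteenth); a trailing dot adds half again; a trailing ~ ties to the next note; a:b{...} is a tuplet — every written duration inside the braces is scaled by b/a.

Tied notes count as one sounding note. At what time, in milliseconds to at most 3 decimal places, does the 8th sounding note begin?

1. 0.0ms @ 0 + 791.209ms (6/7)
2. 791.209ms @ 6/7 + 791.209ms (6/7)
3. 1582.418ms @ 12/7 + 791.209ms (6/7)
4. 2373.626ms @ 18/7 + 791.209ms (6/7)
5. 3164.835ms @ 24/7 + 791.209ms (6/7)
6. 3956.044ms @ 30/7 + 791.209ms (6/7)
7. 4747.253ms @ 36/7 + 395.604ms (3/7)
8. 5142.857ms @ 39/7 + 395.604ms (3/7)

note 8 onset = 39/7b = 5142.857ms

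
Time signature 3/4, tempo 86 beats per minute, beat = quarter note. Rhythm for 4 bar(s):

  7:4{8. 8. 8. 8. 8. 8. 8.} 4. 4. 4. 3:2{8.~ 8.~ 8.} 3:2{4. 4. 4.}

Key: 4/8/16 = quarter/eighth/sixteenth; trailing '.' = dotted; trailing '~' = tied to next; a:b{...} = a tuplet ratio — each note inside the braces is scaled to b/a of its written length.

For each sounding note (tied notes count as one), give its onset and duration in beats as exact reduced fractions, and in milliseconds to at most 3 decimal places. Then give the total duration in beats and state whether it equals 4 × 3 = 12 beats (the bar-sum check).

1) 0.0ms=0b +299.003ms=3/7b
2) 299.003ms=3/7b +299.003ms=3/7b
3) 598.007ms=6/7b +299.003ms=3/7b
4) 897.01ms=9/7b +299.003ms=3/7b
5) 1196.013ms=12/7b +299.003ms=3/7b
6) 1495.017ms=15/7b +299.003ms=3/7b
7) 1794.02ms=18/7b +299.003ms=3/7b
8) 2093.023ms=3b +1046.512ms=3/2b
9) 3139.535ms=9/2b +1046.512ms=3/2b
10) 4186.047ms=6b +1046.512ms=3/2b
11) 5232.558ms=15/2b +1046.512ms=3/2b
12) 6279.07ms=9b +697.674ms=1b
13) 6976.744ms=10b +697.674ms=1b
14) 7674.419ms=11b +697.674ms=1b
Σ=12b of 12 (86bpm 3/4) — PASS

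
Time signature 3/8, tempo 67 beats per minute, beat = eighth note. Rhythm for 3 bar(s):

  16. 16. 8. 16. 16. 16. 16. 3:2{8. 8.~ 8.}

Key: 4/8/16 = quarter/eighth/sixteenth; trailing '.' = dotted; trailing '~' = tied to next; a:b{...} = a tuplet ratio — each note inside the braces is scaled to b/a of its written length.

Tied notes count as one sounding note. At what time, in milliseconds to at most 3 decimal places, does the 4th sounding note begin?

note 4 onset = 3b = 2686.567ms

1. 0.0ms @ 0 + 671.642ms (3/4)
2. 671.642ms @ 3/4 + 671.642ms (3/4)
3. 1343.284ms @ 3/2 + 1343.284ms (3/2)
4. 2686.567ms @ 3 + 671.642ms (3/4)
5. 3358.209ms @ 15/4 + 671.642ms (3/4)
6. 4029.851ms @ 9/2 + 671.642ms (3/4)
7. 4701.493ms @ 21/4 + 671.642ms (3/4)
8. 5373.134ms @ 6 + 895.522ms (1)
9. 6268.657ms @ 7 + 1791.045ms (2)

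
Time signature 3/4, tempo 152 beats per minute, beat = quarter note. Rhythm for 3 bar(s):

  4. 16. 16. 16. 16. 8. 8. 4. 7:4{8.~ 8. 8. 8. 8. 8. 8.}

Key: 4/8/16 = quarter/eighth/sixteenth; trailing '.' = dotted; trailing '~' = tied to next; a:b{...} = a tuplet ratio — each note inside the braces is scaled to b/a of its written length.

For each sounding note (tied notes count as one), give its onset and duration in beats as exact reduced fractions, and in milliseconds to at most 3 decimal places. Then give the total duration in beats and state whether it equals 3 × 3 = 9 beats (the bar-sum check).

1) 0.0ms=0b +592.105ms=3/2b
2) 592.105ms=3/2b +148.026ms=3/8b
3) 740.132ms=15/8b +148.026ms=3/8b
4) 888.158ms=9/4b +148.026ms=3/8b
5) 1036.184ms=21/8b +148.026ms=3/8b
6) 1184.211ms=3b +296.053ms=3/4b
7) 1480.263ms=15/4b +296.053ms=3/4b
8) 1776.316ms=9/2b +592.105ms=3/2b
9) 2368.421ms=6b +338.346ms=6/7b
10) 2706.767ms=48/7b +169.173ms=3/7b
11) 2875.94ms=51/7b +169.173ms=3/7b
12) 3045.113ms=54/7b +169.173ms=3/7b
13) 3214.286ms=57/7b +169.173ms=3/7b
14) 3383.459ms=60/7b +169.173ms=3/7b
Σ=9b of 9 (152bpm 3/4) — PASS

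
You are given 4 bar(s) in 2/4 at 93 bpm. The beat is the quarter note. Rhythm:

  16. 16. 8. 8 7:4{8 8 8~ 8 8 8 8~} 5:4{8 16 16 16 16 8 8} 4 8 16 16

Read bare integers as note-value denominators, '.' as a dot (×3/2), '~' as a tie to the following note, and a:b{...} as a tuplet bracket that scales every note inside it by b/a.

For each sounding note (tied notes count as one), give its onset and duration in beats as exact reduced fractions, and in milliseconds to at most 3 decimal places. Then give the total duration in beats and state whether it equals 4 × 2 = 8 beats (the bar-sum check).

1) 0.0ms=0b +241.935ms=3/8b
2) 241.935ms=3/8b +241.935ms=3/8b
3) 483.871ms=3/4b +483.871ms=3/4b
4) 967.742ms=3/2b +322.581ms=1/2b
5) 1290.323ms=2b +184.332ms=2/7b
6) 1474.654ms=16/7b +184.332ms=2/7b
7) 1658.986ms=18/7b +368.664ms=4/7b
8) 2027.65ms=22/7b +184.332ms=2/7b
9) 2211.982ms=24/7b +184.332ms=2/7b
10) 2396.313ms=26/7b +442.396ms=24/35b
11) 2838.71ms=22/5b +129.032ms=1/5b
12) 2967.742ms=23/5b +129.032ms=1/5b
13) 3096.774ms=24/5b +129.032ms=1/5b
14) 3225.806ms=5b +129.032ms=1/5b
15) 3354.839ms=26/5b +258.065ms=2/5b
16) 3612.903ms=28/5b +258.065ms=2/5b
17) 3870.968ms=6b +645.161ms=1b
18) 4516.129ms=7b +322.581ms=1/2b
19) 4838.71ms=15/2b +161.29ms=1/4b
20) 5000.0ms=31/4b +161.29ms=1/4b
Σ=8b of 8 (93bpm 2/4) — PASS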